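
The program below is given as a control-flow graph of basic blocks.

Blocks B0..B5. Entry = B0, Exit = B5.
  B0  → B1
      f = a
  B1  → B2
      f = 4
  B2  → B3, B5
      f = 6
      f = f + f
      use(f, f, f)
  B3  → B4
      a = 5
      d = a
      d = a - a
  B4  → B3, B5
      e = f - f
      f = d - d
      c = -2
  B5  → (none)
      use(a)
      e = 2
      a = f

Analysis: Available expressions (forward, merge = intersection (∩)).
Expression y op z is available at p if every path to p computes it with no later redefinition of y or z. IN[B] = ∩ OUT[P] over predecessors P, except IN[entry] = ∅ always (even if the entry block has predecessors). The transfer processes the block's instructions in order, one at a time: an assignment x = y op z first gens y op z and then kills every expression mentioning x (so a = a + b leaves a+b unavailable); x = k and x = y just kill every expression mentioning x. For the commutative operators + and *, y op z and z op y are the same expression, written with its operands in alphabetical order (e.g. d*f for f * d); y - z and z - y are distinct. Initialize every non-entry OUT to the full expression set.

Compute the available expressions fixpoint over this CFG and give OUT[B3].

Answer: {a-a}

Derivation:
Converged values:
  B0:   IN={}   OUT={}
  B1:   IN={}   OUT={}
  B2:   IN={}   OUT={}
  B3:   IN={}   OUT={a-a}
  B4:   IN={a-a}   OUT={a-a, d-d}
  B5:   IN={}   OUT={}

Merge at B3: IN[B3] = OUT[B2] ∩ OUT[B4] = {}
Applying B3's transfer function to that IN value gives OUT[B3] (row B3 above).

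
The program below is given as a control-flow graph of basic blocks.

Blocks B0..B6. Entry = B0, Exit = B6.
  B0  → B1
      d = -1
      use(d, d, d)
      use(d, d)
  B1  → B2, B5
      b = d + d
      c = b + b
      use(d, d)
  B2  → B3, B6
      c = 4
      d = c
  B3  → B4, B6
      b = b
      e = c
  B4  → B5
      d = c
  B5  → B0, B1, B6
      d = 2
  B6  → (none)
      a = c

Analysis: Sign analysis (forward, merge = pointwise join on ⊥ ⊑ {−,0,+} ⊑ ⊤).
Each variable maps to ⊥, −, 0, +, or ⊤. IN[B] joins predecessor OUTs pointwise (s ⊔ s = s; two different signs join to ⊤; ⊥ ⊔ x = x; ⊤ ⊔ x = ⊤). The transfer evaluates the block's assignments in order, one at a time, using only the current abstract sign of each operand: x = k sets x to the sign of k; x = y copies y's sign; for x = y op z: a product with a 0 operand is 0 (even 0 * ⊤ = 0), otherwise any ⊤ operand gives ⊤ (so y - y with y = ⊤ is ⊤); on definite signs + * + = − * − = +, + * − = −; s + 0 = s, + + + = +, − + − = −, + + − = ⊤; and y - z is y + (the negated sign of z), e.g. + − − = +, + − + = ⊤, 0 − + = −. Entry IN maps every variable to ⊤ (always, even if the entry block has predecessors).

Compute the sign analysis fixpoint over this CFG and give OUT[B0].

Answer: {a: ⊤, b: ⊤, c: ⊤, d: -, e: ⊤, f: ⊤}

Trace:
Fixpoint table:
  B0:   IN=(all ⊤)   OUT={d:-; rest ⊤}
  B1:   IN=(all ⊤)   OUT=(all ⊤)
  B2:   IN=(all ⊤)   OUT={c:+, d:+; rest ⊤}
  B3:   IN={c:+, d:+; rest ⊤}   OUT={c:+, d:+, e:+; rest ⊤}
  B4:   IN={c:+, d:+, e:+; rest ⊤}   OUT={c:+, d:+, e:+; rest ⊤}
  B5:   IN=(all ⊤)   OUT={d:+; rest ⊤}
  B6:   IN={d:+; rest ⊤}   OUT={d:+; rest ⊤}

Merge at B0 (entry node, so the boundary value (all ⊤) is joined with the incoming edge(s)): IN[B0] = (all ⊤) ⊔ OUT[B5] = {a: ⊤, b: ⊤, c: ⊤, d: ⊤, e: ⊤, f: ⊤}
Applying B0's transfer function to that IN value gives OUT[B0] (row B0 above).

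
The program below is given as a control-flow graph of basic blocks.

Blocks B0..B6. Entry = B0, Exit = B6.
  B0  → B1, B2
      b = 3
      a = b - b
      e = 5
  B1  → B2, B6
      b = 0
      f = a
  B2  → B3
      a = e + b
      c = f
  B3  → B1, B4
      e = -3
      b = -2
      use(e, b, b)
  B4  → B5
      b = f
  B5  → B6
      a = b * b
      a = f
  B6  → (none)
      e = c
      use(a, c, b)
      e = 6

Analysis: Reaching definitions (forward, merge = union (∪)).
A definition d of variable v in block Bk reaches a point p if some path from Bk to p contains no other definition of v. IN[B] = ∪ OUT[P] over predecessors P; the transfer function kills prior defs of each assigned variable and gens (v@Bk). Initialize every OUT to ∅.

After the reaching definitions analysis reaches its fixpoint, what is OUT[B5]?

Answer: {a@B5, b@B4, c@B2, e@B3, f@B1}

Trace:
Fixpoint table:
  B0: | IN={} | OUT={a@B0, b@B0, e@B0}
  B1: | IN={a@B0, a@B2, b@B0, b@B3, c@B2, e@B0, e@B3, f@B1} | OUT={a@B0, a@B2, b@B1, c@B2, e@B0, e@B3, f@B1}
  B2: | IN={a@B0, a@B2, b@B0, b@B1, c@B2, e@B0, e@B3, f@B1} | OUT={a@B2, b@B0, b@B1, c@B2, e@B0, e@B3, f@B1}
  B3: | IN={a@B2, b@B0, b@B1, c@B2, e@B0, e@B3, f@B1} | OUT={a@B2, b@B3, c@B2, e@B3, f@B1}
  B4: | IN={a@B2, b@B3, c@B2, e@B3, f@B1} | OUT={a@B2, b@B4, c@B2, e@B3, f@B1}
  B5: | IN={a@B2, b@B4, c@B2, e@B3, f@B1} | OUT={a@B5, b@B4, c@B2, e@B3, f@B1}
  B6: | IN={a@B0, a@B2, a@B5, b@B1, b@B4, c@B2, e@B0, e@B3, f@B1} | OUT={a@B0, a@B2, a@B5, b@B1, b@B4, c@B2, e@B6, f@B1}

Merge at B5: IN[B5] = OUT[B4] = {a@B2, b@B4, c@B2, e@B3, f@B1}
Applying B5's transfer function to that IN value gives OUT[B5] (row B5 above).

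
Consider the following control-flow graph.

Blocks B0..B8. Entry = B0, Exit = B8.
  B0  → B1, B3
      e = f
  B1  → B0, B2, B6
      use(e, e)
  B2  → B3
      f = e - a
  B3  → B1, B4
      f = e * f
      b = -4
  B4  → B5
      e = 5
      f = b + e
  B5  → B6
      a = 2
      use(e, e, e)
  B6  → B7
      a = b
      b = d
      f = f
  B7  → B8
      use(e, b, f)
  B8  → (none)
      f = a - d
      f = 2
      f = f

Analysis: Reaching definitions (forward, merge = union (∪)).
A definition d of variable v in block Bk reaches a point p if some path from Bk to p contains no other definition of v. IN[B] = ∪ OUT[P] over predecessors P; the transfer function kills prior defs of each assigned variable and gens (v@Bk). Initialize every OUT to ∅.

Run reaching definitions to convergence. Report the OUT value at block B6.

Converged values:
  B0: | IN={b@B3, e@B0, f@B3} | OUT={b@B3, e@B0, f@B3}
  B1: | IN={b@B3, e@B0, f@B3} | OUT={b@B3, e@B0, f@B3}
  B2: | IN={b@B3, e@B0, f@B3} | OUT={b@B3, e@B0, f@B2}
  B3: | IN={b@B3, e@B0, f@B2, f@B3} | OUT={b@B3, e@B0, f@B3}
  B4: | IN={b@B3, e@B0, f@B3} | OUT={b@B3, e@B4, f@B4}
  B5: | IN={b@B3, e@B4, f@B4} | OUT={a@B5, b@B3, e@B4, f@B4}
  B6: | IN={a@B5, b@B3, e@B0, e@B4, f@B3, f@B4} | OUT={a@B6, b@B6, e@B0, e@B4, f@B6}
  B7: | IN={a@B6, b@B6, e@B0, e@B4, f@B6} | OUT={a@B6, b@B6, e@B0, e@B4, f@B6}
  B8: | IN={a@B6, b@B6, e@B0, e@B4, f@B6} | OUT={a@B6, b@B6, e@B0, e@B4, f@B8}

Merge at B6: IN[B6] = OUT[B1] ⊔ OUT[B5] = {a@B5, b@B3, e@B0, e@B4, f@B3, f@B4}
Applying B6's transfer function to that IN value gives OUT[B6] (row B6 above).

Answer: {a@B6, b@B6, e@B0, e@B4, f@B6}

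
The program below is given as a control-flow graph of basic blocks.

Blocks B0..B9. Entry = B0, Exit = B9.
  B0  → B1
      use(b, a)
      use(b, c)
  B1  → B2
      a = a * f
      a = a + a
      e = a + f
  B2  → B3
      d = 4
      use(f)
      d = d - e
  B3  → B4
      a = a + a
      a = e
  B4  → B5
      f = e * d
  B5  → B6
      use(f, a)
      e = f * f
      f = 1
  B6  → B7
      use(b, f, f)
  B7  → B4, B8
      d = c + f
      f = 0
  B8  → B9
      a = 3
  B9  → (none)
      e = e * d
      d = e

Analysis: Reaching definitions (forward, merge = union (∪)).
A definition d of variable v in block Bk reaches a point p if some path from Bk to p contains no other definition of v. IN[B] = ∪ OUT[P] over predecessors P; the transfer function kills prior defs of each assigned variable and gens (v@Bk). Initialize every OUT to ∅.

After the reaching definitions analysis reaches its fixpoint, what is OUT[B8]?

Fixpoint table:
  B0:  IN={}  OUT={}
  B1:  IN={}  OUT={a@B1, e@B1}
  B2:  IN={a@B1, e@B1}  OUT={a@B1, d@B2, e@B1}
  B3:  IN={a@B1, d@B2, e@B1}  OUT={a@B3, d@B2, e@B1}
  B4:  IN={a@B3, d@B2, d@B7, e@B1, e@B5, f@B7}  OUT={a@B3, d@B2, d@B7, e@B1, e@B5, f@B4}
  B5:  IN={a@B3, d@B2, d@B7, e@B1, e@B5, f@B4}  OUT={a@B3, d@B2, d@B7, e@B5, f@B5}
  B6:  IN={a@B3, d@B2, d@B7, e@B5, f@B5}  OUT={a@B3, d@B2, d@B7, e@B5, f@B5}
  B7:  IN={a@B3, d@B2, d@B7, e@B5, f@B5}  OUT={a@B3, d@B7, e@B5, f@B7}
  B8:  IN={a@B3, d@B7, e@B5, f@B7}  OUT={a@B8, d@B7, e@B5, f@B7}
  B9:  IN={a@B8, d@B7, e@B5, f@B7}  OUT={a@B8, d@B9, e@B9, f@B7}

Merge at B8: IN[B8] = OUT[B7] = {a@B3, d@B7, e@B5, f@B7}
Applying B8's transfer function to that IN value gives OUT[B8] (row B8 above).

Answer: {a@B8, d@B7, e@B5, f@B7}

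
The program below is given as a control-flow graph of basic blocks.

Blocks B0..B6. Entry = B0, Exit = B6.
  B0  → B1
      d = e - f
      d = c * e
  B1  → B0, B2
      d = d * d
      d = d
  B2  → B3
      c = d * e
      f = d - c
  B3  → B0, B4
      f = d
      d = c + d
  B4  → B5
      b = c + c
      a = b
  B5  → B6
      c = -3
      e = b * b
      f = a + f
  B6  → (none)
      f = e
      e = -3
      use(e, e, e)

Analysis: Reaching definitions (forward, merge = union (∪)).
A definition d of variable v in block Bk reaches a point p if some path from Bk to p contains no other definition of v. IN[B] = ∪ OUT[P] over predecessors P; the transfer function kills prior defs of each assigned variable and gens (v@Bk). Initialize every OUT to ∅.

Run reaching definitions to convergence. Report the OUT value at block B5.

Converged values:
  B0:  IN={c@B2, d@B1, d@B3, f@B3}  OUT={c@B2, d@B0, f@B3}
  B1:  IN={c@B2, d@B0, f@B3}  OUT={c@B2, d@B1, f@B3}
  B2:  IN={c@B2, d@B1, f@B3}  OUT={c@B2, d@B1, f@B2}
  B3:  IN={c@B2, d@B1, f@B2}  OUT={c@B2, d@B3, f@B3}
  B4:  IN={c@B2, d@B3, f@B3}  OUT={a@B4, b@B4, c@B2, d@B3, f@B3}
  B5:  IN={a@B4, b@B4, c@B2, d@B3, f@B3}  OUT={a@B4, b@B4, c@B5, d@B3, e@B5, f@B5}
  B6:  IN={a@B4, b@B4, c@B5, d@B3, e@B5, f@B5}  OUT={a@B4, b@B4, c@B5, d@B3, e@B6, f@B6}

Merge at B5: IN[B5] = OUT[B4] = {a@B4, b@B4, c@B2, d@B3, f@B3}
Applying B5's transfer function to that IN value gives OUT[B5] (row B5 above).

Answer: {a@B4, b@B4, c@B5, d@B3, e@B5, f@B5}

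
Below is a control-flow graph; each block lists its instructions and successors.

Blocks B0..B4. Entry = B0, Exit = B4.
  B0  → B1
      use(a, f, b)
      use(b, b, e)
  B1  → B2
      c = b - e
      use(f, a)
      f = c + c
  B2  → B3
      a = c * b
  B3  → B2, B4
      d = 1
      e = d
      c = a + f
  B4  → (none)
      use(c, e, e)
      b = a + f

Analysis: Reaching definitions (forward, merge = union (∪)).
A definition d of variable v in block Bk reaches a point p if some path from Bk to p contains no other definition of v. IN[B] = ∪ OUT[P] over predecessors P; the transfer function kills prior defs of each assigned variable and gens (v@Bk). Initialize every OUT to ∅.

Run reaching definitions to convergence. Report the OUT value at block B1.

Answer: {c@B1, f@B1}

Working:
Per-block solution:
  B0:   IN={}   OUT={}
  B1:   IN={}   OUT={c@B1, f@B1}
  B2:   IN={a@B2, c@B1, c@B3, d@B3, e@B3, f@B1}   OUT={a@B2, c@B1, c@B3, d@B3, e@B3, f@B1}
  B3:   IN={a@B2, c@B1, c@B3, d@B3, e@B3, f@B1}   OUT={a@B2, c@B3, d@B3, e@B3, f@B1}
  B4:   IN={a@B2, c@B3, d@B3, e@B3, f@B1}   OUT={a@B2, b@B4, c@B3, d@B3, e@B3, f@B1}

Merge at B1: IN[B1] = OUT[B0] = {}
Applying B1's transfer function to that IN value gives OUT[B1] (row B1 above).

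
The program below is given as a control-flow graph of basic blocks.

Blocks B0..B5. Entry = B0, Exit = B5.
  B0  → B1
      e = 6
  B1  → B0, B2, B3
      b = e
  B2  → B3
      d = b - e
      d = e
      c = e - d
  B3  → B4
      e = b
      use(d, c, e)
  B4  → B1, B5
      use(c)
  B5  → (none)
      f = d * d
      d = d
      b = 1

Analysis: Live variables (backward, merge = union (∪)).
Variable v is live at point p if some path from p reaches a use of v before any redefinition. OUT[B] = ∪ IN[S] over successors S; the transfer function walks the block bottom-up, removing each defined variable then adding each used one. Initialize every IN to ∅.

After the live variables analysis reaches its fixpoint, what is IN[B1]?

Answer: {c, d, e}

Derivation:
Converged values:
  B0:   IN={c, d}   OUT={c, d, e}
  B1:   IN={c, d, e}   OUT={b, c, d, e}
  B2:   IN={b, e}   OUT={b, c, d}
  B3:   IN={b, c, d}   OUT={c, d, e}
  B4:   IN={c, d, e}   OUT={c, d, e}
  B5:   IN={d}   OUT={}

Merge at B1: OUT[B1] = IN[B0] ⊔ IN[B2] ⊔ IN[B3] = {b, c, d, e}
Applying B1's transfer function to that OUT value gives IN[B1] (row B1 above).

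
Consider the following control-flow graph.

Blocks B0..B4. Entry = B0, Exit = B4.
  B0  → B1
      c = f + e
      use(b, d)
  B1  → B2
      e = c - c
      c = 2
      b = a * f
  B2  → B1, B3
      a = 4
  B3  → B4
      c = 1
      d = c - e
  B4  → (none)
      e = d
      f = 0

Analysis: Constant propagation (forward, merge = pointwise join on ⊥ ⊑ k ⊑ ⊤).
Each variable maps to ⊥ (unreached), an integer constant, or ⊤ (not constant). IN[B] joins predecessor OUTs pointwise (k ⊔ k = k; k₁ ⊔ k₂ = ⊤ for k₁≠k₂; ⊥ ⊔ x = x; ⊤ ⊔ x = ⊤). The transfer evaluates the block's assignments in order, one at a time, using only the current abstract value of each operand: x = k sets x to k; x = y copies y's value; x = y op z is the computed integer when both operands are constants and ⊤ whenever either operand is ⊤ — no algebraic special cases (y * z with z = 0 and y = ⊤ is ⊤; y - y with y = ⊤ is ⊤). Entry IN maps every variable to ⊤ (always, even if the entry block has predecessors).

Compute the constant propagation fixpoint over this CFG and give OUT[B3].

Per-block solution:
  B0:   IN=(all ⊤)   OUT=(all ⊤)
  B1:   IN=(all ⊤)   OUT={c:2; rest ⊤}
  B2:   IN={c:2; rest ⊤}   OUT={a:4, c:2; rest ⊤}
  B3:   IN={a:4, c:2; rest ⊤}   OUT={a:4, c:1; rest ⊤}
  B4:   IN={a:4, c:1; rest ⊤}   OUT={a:4, c:1, f:0; rest ⊤}

Merge at B3: IN[B3] = OUT[B2] = {a: 4, b: ⊤, c: 2, d: ⊤, e: ⊤, f: ⊤}
Applying B3's transfer function to that IN value gives OUT[B3] (row B3 above).

Answer: {a: 4, b: ⊤, c: 1, d: ⊤, e: ⊤, f: ⊤}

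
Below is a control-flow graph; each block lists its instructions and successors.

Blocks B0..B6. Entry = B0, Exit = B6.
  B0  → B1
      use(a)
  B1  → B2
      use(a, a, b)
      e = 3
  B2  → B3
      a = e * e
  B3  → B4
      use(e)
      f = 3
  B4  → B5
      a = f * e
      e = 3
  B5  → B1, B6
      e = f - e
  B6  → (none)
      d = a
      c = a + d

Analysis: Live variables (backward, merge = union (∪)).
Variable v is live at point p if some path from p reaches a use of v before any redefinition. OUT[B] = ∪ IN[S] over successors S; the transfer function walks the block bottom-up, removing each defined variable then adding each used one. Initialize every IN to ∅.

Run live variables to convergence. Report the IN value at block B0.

Answer: {a, b}

Working:
Per-block solution:
  B0:  IN={a, b}  OUT={a, b}
  B1:  IN={a, b}  OUT={b, e}
  B2:  IN={b, e}  OUT={b, e}
  B3:  IN={b, e}  OUT={b, e, f}
  B4:  IN={b, e, f}  OUT={a, b, e, f}
  B5:  IN={a, b, e, f}  OUT={a, b}
  B6:  IN={a}  OUT={}

Merge at B0: OUT[B0] = IN[B1] = {a, b}
Applying B0's transfer function to that OUT value gives IN[B0] (row B0 above).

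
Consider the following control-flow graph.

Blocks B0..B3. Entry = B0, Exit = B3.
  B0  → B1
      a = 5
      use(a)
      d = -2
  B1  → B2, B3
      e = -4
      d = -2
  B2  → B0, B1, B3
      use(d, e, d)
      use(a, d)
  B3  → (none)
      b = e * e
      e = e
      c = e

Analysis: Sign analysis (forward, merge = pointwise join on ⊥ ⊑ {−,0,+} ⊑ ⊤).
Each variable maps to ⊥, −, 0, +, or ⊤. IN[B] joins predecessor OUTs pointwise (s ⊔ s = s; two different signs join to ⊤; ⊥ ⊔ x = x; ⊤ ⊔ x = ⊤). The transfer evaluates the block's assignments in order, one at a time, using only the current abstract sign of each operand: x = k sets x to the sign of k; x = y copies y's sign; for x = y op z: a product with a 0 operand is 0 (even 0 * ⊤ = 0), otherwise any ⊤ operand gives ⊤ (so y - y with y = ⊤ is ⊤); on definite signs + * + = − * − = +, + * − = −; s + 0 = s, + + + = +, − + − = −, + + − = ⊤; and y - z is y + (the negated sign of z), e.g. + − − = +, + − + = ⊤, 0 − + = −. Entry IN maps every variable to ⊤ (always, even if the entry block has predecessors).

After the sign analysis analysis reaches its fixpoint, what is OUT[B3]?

Answer: {a: +, b: +, c: -, d: -, e: -, f: ⊤}

Trace:
Converged values:
  B0:  IN=(all ⊤)  OUT={a:+, d:-; rest ⊤}
  B1:  IN={a:+, d:-; rest ⊤}  OUT={a:+, d:-, e:-; rest ⊤}
  B2:  IN={a:+, d:-, e:-; rest ⊤}  OUT={a:+, d:-, e:-; rest ⊤}
  B3:  IN={a:+, d:-, e:-; rest ⊤}  OUT={a:+, b:+, c:-, d:-, e:-; rest ⊤}

Merge at B3: IN[B3] = OUT[B1] ⊔ OUT[B2] = {a: +, b: ⊤, c: ⊤, d: -, e: -, f: ⊤}
Applying B3's transfer function to that IN value gives OUT[B3] (row B3 above).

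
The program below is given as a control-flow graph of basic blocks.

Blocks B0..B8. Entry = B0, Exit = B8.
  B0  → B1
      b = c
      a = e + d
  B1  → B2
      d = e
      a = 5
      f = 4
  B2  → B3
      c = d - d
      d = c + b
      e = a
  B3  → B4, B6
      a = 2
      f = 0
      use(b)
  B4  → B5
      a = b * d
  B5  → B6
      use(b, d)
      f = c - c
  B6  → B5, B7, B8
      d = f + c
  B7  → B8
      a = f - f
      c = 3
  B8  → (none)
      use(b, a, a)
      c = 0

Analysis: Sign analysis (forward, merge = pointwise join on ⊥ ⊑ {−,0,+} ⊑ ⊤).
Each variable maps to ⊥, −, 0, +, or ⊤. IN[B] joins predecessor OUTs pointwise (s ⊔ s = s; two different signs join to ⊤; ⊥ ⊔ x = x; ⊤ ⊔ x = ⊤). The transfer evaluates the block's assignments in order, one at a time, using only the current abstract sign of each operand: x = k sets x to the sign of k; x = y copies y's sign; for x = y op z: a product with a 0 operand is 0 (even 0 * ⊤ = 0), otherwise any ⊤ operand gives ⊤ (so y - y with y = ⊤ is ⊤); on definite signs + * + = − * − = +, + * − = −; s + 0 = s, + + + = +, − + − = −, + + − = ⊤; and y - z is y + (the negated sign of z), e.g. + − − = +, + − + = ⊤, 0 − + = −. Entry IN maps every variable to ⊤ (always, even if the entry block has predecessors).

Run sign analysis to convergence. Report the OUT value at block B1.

Converged values:
  B0:  IN=(all ⊤)  OUT=(all ⊤)
  B1:  IN=(all ⊤)  OUT={a:+, f:+; rest ⊤}
  B2:  IN={a:+, f:+; rest ⊤}  OUT={a:+, e:+, f:+; rest ⊤}
  B3:  IN={a:+, e:+, f:+; rest ⊤}  OUT={a:+, e:+, f:0; rest ⊤}
  B4:  IN={a:+, e:+, f:0; rest ⊤}  OUT={e:+, f:0; rest ⊤}
  B5:  IN={e:+; rest ⊤}  OUT={e:+; rest ⊤}
  B6:  IN={e:+; rest ⊤}  OUT={e:+; rest ⊤}
  B7:  IN={e:+; rest ⊤}  OUT={c:+, e:+; rest ⊤}
  B8:  IN={e:+; rest ⊤}  OUT={c:0, e:+; rest ⊤}

Merge at B1: IN[B1] = OUT[B0] = {a: ⊤, b: ⊤, c: ⊤, d: ⊤, e: ⊤, f: ⊤}
Applying B1's transfer function to that IN value gives OUT[B1] (row B1 above).

Answer: {a: +, b: ⊤, c: ⊤, d: ⊤, e: ⊤, f: +}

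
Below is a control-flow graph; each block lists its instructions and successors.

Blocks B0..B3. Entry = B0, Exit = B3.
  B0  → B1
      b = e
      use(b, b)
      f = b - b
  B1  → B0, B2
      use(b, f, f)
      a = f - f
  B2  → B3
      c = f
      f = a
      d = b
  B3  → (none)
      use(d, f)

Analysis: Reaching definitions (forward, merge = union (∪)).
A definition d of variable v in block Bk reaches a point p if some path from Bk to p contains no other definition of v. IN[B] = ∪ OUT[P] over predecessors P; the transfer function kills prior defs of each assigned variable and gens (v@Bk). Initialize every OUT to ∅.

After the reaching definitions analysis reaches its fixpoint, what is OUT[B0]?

Answer: {a@B1, b@B0, f@B0}

Trace:
Converged values:
  B0: | IN={a@B1, b@B0, f@B0} | OUT={a@B1, b@B0, f@B0}
  B1: | IN={a@B1, b@B0, f@B0} | OUT={a@B1, b@B0, f@B0}
  B2: | IN={a@B1, b@B0, f@B0} | OUT={a@B1, b@B0, c@B2, d@B2, f@B2}
  B3: | IN={a@B1, b@B0, c@B2, d@B2, f@B2} | OUT={a@B1, b@B0, c@B2, d@B2, f@B2}

Merge at B0 (entry node, so the boundary value {} is joined with the incoming edge(s)): IN[B0] = {} ⊔ OUT[B1] = {a@B1, b@B0, f@B0}
Applying B0's transfer function to that IN value gives OUT[B0] (row B0 above).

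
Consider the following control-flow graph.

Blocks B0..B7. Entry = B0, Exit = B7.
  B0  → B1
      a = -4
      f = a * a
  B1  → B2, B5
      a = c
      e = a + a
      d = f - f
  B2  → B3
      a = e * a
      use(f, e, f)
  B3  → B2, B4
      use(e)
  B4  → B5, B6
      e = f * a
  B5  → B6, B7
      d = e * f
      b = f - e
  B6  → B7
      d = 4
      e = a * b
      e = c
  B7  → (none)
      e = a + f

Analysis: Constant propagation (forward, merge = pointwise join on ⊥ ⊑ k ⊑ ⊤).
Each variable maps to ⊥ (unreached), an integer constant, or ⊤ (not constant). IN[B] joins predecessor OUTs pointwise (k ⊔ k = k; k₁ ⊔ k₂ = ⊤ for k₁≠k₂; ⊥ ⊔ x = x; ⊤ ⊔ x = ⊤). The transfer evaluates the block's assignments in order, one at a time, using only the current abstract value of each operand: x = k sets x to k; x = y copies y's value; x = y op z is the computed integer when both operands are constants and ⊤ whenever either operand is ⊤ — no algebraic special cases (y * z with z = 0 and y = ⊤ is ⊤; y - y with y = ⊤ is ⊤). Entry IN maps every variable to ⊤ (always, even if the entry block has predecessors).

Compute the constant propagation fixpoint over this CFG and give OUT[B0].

Answer: {a: -4, b: ⊤, c: ⊤, d: ⊤, e: ⊤, f: 16}

Trace:
Per-block solution:
  B0:   IN=(all ⊤)   OUT={a:-4, f:16; rest ⊤}
  B1:   IN={a:-4, f:16; rest ⊤}   OUT={d:0, f:16; rest ⊤}
  B2:   IN={d:0, f:16; rest ⊤}   OUT={d:0, f:16; rest ⊤}
  B3:   IN={d:0, f:16; rest ⊤}   OUT={d:0, f:16; rest ⊤}
  B4:   IN={d:0, f:16; rest ⊤}   OUT={d:0, f:16; rest ⊤}
  B5:   IN={d:0, f:16; rest ⊤}   OUT={f:16; rest ⊤}
  B6:   IN={f:16; rest ⊤}   OUT={d:4, f:16; rest ⊤}
  B7:   IN={f:16; rest ⊤}   OUT={f:16; rest ⊤}

B0 is the boundary node: IN[B0] = {a: ⊤, b: ⊤, c: ⊤, d: ⊤, e: ⊤, f: ⊤}
Applying B0's transfer function to that IN value gives OUT[B0] (row B0 above).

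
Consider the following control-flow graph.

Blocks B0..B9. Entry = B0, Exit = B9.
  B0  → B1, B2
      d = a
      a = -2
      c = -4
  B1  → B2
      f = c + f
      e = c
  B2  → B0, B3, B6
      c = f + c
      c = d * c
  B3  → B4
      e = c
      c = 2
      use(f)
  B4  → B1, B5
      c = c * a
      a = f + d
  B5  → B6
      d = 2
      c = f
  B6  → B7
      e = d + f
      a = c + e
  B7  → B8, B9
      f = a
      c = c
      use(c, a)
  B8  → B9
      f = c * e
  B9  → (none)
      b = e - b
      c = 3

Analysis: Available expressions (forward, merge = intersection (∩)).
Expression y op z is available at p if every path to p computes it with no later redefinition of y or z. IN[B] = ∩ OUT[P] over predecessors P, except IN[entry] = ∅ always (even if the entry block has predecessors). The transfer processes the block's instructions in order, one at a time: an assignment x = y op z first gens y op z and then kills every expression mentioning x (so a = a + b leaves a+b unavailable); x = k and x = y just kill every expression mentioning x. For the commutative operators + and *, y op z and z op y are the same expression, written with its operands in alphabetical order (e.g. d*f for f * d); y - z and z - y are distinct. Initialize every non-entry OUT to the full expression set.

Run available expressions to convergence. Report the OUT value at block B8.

Converged values:
  B0:  IN={}  OUT={}
  B1:  IN={}  OUT={}
  B2:  IN={}  OUT={}
  B3:  IN={}  OUT={}
  B4:  IN={}  OUT={d+f}
  B5:  IN={d+f}  OUT={}
  B6:  IN={}  OUT={c+e, d+f}
  B7:  IN={c+e, d+f}  OUT={}
  B8:  IN={}  OUT={c*e}
  B9:  IN={}  OUT={}

Merge at B8: IN[B8] = OUT[B7] = {}
Applying B8's transfer function to that IN value gives OUT[B8] (row B8 above).

Answer: {c*e}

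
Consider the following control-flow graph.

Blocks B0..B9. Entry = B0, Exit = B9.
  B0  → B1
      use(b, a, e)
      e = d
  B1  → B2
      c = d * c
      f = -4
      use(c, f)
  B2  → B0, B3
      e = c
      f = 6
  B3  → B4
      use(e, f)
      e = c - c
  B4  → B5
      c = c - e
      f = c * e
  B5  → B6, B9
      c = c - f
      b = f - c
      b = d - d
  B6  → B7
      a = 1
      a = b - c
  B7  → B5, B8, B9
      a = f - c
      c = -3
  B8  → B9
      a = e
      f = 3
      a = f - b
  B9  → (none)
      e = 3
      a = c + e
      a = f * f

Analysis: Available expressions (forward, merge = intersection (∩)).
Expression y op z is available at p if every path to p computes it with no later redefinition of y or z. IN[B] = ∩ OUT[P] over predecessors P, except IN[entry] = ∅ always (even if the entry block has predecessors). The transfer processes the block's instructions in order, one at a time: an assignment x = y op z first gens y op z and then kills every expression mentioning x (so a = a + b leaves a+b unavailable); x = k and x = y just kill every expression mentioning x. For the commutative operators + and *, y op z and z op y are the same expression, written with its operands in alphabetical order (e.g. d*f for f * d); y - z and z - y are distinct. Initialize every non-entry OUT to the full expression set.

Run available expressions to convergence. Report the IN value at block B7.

Per-block solution:
  B0: | IN={} | OUT={}
  B1: | IN={} | OUT={}
  B2: | IN={} | OUT={}
  B3: | IN={} | OUT={c-c}
  B4: | IN={c-c} | OUT={c*e}
  B5: | IN={} | OUT={d-d, f-c}
  B6: | IN={d-d, f-c} | OUT={b-c, d-d, f-c}
  B7: | IN={b-c, d-d, f-c} | OUT={d-d}
  B8: | IN={d-d} | OUT={d-d, f-b}
  B9: | IN={d-d} | OUT={c+e, d-d, f*f}

Merge at B7: IN[B7] = OUT[B6] = {b-c, d-d, f-c}

Answer: {b-c, d-d, f-c}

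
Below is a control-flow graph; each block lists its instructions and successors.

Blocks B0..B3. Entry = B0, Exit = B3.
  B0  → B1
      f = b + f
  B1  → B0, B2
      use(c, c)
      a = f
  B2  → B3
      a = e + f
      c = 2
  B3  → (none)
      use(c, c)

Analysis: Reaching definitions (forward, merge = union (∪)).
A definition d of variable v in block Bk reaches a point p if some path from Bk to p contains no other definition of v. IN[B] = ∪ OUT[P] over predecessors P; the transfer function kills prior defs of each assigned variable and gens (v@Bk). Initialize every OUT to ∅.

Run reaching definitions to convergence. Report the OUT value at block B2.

Fixpoint table:
  B0:  IN={a@B1, f@B0}  OUT={a@B1, f@B0}
  B1:  IN={a@B1, f@B0}  OUT={a@B1, f@B0}
  B2:  IN={a@B1, f@B0}  OUT={a@B2, c@B2, f@B0}
  B3:  IN={a@B2, c@B2, f@B0}  OUT={a@B2, c@B2, f@B0}

Merge at B2: IN[B2] = OUT[B1] = {a@B1, f@B0}
Applying B2's transfer function to that IN value gives OUT[B2] (row B2 above).

Answer: {a@B2, c@B2, f@B0}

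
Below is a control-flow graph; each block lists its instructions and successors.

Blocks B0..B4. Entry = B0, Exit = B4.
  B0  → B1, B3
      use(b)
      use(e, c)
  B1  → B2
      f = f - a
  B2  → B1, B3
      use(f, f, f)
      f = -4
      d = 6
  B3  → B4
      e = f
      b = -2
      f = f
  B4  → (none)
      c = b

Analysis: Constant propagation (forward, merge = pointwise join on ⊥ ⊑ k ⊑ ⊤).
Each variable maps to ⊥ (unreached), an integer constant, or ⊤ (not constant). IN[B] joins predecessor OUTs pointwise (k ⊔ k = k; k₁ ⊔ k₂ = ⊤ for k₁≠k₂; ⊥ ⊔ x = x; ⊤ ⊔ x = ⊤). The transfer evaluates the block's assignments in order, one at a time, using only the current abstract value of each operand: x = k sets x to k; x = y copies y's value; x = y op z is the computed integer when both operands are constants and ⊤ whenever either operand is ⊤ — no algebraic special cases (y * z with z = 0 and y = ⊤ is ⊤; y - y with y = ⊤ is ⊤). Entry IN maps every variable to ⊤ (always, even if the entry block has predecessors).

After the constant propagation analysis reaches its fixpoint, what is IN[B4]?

Answer: {a: ⊤, b: -2, c: ⊤, d: ⊤, e: ⊤, f: ⊤}

Working:
Per-block solution:
  B0:  IN=(all ⊤)  OUT=(all ⊤)
  B1:  IN=(all ⊤)  OUT=(all ⊤)
  B2:  IN=(all ⊤)  OUT={d:6, f:-4; rest ⊤}
  B3:  IN=(all ⊤)  OUT={b:-2; rest ⊤}
  B4:  IN={b:-2; rest ⊤}  OUT={b:-2, c:-2; rest ⊤}

Merge at B4: IN[B4] = OUT[B3] = {a: ⊤, b: -2, c: ⊤, d: ⊤, e: ⊤, f: ⊤}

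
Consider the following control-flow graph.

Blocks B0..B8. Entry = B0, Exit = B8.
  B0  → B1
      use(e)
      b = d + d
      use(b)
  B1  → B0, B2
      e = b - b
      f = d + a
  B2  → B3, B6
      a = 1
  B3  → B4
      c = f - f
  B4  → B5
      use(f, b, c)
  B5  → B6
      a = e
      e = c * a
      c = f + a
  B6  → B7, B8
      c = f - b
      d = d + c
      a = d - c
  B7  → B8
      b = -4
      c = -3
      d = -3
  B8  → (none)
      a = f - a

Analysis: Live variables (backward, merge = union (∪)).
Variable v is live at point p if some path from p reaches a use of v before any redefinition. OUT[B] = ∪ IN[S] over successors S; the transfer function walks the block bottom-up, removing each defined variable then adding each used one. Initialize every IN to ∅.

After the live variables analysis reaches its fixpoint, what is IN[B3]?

Answer: {b, d, e, f}

Trace:
Converged values:
  B0:   IN={a, d, e}   OUT={a, b, d}
  B1:   IN={a, b, d}   OUT={a, b, d, e, f}
  B2:   IN={b, d, e, f}   OUT={b, d, e, f}
  B3:   IN={b, d, e, f}   OUT={b, c, d, e, f}
  B4:   IN={b, c, d, e, f}   OUT={b, c, d, e, f}
  B5:   IN={b, c, d, e, f}   OUT={b, d, f}
  B6:   IN={b, d, f}   OUT={a, f}
  B7:   IN={a, f}   OUT={a, f}
  B8:   IN={a, f}   OUT={}

Merge at B3: OUT[B3] = IN[B4] = {b, c, d, e, f}
Applying B3's transfer function to that OUT value gives IN[B3] (row B3 above).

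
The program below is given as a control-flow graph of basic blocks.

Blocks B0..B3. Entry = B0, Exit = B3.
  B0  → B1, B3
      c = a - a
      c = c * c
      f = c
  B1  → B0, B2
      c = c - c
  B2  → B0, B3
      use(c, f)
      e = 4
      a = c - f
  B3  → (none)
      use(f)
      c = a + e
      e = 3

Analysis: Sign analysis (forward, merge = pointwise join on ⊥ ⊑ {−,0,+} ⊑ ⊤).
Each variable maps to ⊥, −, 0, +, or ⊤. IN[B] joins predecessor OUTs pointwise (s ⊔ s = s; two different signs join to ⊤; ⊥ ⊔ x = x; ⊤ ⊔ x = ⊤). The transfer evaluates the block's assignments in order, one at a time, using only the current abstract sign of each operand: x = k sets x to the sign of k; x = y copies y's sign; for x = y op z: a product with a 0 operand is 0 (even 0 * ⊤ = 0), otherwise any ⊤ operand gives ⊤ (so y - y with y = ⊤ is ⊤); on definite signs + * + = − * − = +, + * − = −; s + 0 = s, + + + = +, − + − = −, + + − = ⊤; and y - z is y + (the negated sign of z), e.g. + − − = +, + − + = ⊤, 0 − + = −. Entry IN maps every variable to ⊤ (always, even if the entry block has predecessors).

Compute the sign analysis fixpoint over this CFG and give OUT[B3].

Answer: {a: ⊤, b: ⊤, c: ⊤, d: ⊤, e: +, f: ⊤}

Trace:
Converged values:
  B0:   IN=(all ⊤)   OUT=(all ⊤)
  B1:   IN=(all ⊤)   OUT=(all ⊤)
  B2:   IN=(all ⊤)   OUT={e:+; rest ⊤}
  B3:   IN=(all ⊤)   OUT={e:+; rest ⊤}

Merge at B3: IN[B3] = OUT[B0] ⊔ OUT[B2] = {a: ⊤, b: ⊤, c: ⊤, d: ⊤, e: ⊤, f: ⊤}
Applying B3's transfer function to that IN value gives OUT[B3] (row B3 above).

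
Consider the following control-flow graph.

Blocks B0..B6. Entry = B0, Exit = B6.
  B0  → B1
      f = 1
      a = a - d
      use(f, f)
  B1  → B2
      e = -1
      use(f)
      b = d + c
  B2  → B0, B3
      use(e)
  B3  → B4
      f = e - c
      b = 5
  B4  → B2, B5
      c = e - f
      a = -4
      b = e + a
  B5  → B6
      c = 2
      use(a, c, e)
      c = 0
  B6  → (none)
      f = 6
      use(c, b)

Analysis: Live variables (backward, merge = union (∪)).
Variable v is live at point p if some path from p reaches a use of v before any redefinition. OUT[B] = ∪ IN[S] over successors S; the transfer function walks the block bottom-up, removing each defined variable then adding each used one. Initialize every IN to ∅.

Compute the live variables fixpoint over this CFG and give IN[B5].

Answer: {a, b, e}

Working:
Fixpoint table:
  B0:   IN={a, c, d}   OUT={a, c, d, f}
  B1:   IN={a, c, d, f}   OUT={a, c, d, e}
  B2:   IN={a, c, d, e}   OUT={a, c, d, e}
  B3:   IN={c, d, e}   OUT={d, e, f}
  B4:   IN={d, e, f}   OUT={a, b, c, d, e}
  B5:   IN={a, b, e}   OUT={b, c}
  B6:   IN={b, c}   OUT={}

Merge at B5: OUT[B5] = IN[B6] = {b, c}
Applying B5's transfer function to that OUT value gives IN[B5] (row B5 above).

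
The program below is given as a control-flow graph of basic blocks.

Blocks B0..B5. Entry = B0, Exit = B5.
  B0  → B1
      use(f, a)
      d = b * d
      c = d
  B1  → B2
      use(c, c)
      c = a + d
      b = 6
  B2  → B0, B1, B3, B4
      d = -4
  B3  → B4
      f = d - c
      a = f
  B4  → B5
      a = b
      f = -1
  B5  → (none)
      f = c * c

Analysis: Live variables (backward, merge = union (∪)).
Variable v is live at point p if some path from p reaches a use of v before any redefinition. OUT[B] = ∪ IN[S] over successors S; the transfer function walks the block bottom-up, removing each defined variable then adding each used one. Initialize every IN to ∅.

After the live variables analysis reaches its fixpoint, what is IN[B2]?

Converged values:
  B0:  IN={a, b, d, f}  OUT={a, c, d, f}
  B1:  IN={a, c, d, f}  OUT={a, b, c, f}
  B2:  IN={a, b, c, f}  OUT={a, b, c, d, f}
  B3:  IN={b, c, d}  OUT={b, c}
  B4:  IN={b, c}  OUT={c}
  B5:  IN={c}  OUT={}

Merge at B2: OUT[B2] = IN[B0] ⊔ IN[B1] ⊔ IN[B3] ⊔ IN[B4] = {a, b, c, d, f}
Applying B2's transfer function to that OUT value gives IN[B2] (row B2 above).

Answer: {a, b, c, f}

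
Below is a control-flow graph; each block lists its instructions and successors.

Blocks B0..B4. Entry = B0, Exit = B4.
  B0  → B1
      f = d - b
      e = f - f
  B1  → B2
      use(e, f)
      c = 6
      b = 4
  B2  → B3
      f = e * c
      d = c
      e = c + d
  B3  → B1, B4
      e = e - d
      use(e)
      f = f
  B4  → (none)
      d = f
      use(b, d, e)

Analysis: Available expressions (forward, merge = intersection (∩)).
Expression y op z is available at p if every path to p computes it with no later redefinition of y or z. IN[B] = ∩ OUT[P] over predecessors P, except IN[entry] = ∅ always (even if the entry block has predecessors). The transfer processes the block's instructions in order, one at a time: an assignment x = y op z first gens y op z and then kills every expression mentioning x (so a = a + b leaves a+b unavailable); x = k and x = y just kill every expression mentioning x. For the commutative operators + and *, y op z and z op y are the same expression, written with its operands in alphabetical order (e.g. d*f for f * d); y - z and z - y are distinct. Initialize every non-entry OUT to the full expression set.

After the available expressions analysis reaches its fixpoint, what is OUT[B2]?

Answer: {c+d}

Derivation:
Fixpoint table:
  B0: | IN={} | OUT={d-b, f-f}
  B1: | IN={} | OUT={}
  B2: | IN={} | OUT={c+d}
  B3: | IN={c+d} | OUT={c+d}
  B4: | IN={c+d} | OUT={}

Merge at B2: IN[B2] = OUT[B1] = {}
Applying B2's transfer function to that IN value gives OUT[B2] (row B2 above).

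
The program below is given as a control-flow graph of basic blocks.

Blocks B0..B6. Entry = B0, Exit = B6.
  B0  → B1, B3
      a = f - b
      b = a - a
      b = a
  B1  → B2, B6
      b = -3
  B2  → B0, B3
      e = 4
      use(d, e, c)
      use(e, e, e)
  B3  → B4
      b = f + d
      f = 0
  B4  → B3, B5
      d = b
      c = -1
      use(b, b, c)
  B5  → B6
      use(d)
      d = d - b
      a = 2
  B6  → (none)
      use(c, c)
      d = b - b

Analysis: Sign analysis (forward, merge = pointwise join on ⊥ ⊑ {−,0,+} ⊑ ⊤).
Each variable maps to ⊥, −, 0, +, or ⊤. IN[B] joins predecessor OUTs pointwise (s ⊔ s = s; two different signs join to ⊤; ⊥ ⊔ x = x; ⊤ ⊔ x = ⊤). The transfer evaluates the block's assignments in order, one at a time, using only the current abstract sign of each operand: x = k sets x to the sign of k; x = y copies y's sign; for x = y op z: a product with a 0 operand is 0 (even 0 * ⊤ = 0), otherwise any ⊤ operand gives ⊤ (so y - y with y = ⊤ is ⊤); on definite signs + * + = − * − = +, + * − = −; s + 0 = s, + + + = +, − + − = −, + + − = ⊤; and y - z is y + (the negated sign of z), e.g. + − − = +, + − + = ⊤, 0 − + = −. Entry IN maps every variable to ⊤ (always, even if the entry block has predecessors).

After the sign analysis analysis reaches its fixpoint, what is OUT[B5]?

Answer: {a: +, b: ⊤, c: -, d: ⊤, e: ⊤, f: 0}

Trace:
Converged values:
  B0: | IN=(all ⊤) | OUT=(all ⊤)
  B1: | IN=(all ⊤) | OUT={b:-; rest ⊤}
  B2: | IN={b:-; rest ⊤} | OUT={b:-, e:+; rest ⊤}
  B3: | IN=(all ⊤) | OUT={f:0; rest ⊤}
  B4: | IN={f:0; rest ⊤} | OUT={c:-, f:0; rest ⊤}
  B5: | IN={c:-, f:0; rest ⊤} | OUT={a:+, c:-, f:0; rest ⊤}
  B6: | IN=(all ⊤) | OUT=(all ⊤)

Merge at B5: IN[B5] = OUT[B4] = {a: ⊤, b: ⊤, c: -, d: ⊤, e: ⊤, f: 0}
Applying B5's transfer function to that IN value gives OUT[B5] (row B5 above).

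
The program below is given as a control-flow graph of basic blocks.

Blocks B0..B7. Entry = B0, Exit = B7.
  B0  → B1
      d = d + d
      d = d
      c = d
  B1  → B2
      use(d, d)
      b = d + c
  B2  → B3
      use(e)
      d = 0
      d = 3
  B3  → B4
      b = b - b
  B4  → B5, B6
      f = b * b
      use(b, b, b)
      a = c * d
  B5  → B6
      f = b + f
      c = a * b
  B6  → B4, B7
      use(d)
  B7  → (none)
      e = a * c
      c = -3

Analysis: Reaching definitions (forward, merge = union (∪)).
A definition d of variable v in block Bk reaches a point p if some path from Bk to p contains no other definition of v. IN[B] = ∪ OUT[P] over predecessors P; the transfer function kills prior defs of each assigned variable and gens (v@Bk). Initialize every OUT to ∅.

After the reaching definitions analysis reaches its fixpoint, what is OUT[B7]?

Converged values:
  B0:   IN={}   OUT={c@B0, d@B0}
  B1:   IN={c@B0, d@B0}   OUT={b@B1, c@B0, d@B0}
  B2:   IN={b@B1, c@B0, d@B0}   OUT={b@B1, c@B0, d@B2}
  B3:   IN={b@B1, c@B0, d@B2}   OUT={b@B3, c@B0, d@B2}
  B4:   IN={a@B4, b@B3, c@B0, c@B5, d@B2, f@B4, f@B5}   OUT={a@B4, b@B3, c@B0, c@B5, d@B2, f@B4}
  B5:   IN={a@B4, b@B3, c@B0, c@B5, d@B2, f@B4}   OUT={a@B4, b@B3, c@B5, d@B2, f@B5}
  B6:   IN={a@B4, b@B3, c@B0, c@B5, d@B2, f@B4, f@B5}   OUT={a@B4, b@B3, c@B0, c@B5, d@B2, f@B4, f@B5}
  B7:   IN={a@B4, b@B3, c@B0, c@B5, d@B2, f@B4, f@B5}   OUT={a@B4, b@B3, c@B7, d@B2, e@B7, f@B4, f@B5}

Merge at B7: IN[B7] = OUT[B6] = {a@B4, b@B3, c@B0, c@B5, d@B2, f@B4, f@B5}
Applying B7's transfer function to that IN value gives OUT[B7] (row B7 above).

Answer: {a@B4, b@B3, c@B7, d@B2, e@B7, f@B4, f@B5}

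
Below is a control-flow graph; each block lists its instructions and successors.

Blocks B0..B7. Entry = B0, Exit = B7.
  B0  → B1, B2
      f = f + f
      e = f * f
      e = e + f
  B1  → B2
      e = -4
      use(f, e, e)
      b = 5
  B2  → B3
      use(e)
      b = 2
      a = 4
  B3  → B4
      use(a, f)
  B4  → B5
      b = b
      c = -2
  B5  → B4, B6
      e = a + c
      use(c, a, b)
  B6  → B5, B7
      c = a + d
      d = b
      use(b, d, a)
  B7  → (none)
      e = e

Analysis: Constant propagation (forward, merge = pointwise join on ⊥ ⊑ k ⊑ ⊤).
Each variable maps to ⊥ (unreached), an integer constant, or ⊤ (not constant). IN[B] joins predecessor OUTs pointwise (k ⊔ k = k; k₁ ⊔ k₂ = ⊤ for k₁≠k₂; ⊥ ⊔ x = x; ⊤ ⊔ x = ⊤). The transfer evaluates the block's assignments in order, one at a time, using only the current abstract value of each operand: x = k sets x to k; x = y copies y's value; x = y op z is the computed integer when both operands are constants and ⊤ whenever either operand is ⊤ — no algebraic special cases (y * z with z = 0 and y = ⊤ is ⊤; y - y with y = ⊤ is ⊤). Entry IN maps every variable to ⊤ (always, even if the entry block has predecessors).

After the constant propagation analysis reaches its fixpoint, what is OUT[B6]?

Per-block solution:
  B0: | IN=(all ⊤) | OUT=(all ⊤)
  B1: | IN=(all ⊤) | OUT={b:5, e:-4; rest ⊤}
  B2: | IN=(all ⊤) | OUT={a:4, b:2; rest ⊤}
  B3: | IN={a:4, b:2; rest ⊤} | OUT={a:4, b:2; rest ⊤}
  B4: | IN={a:4, b:2; rest ⊤} | OUT={a:4, b:2, c:-2; rest ⊤}
  B5: | IN={a:4, b:2; rest ⊤} | OUT={a:4, b:2; rest ⊤}
  B6: | IN={a:4, b:2; rest ⊤} | OUT={a:4, b:2, d:2; rest ⊤}
  B7: | IN={a:4, b:2, d:2; rest ⊤} | OUT={a:4, b:2, d:2; rest ⊤}

Merge at B6: IN[B6] = OUT[B5] = {a: 4, b: 2, c: ⊤, d: ⊤, e: ⊤, f: ⊤}
Applying B6's transfer function to that IN value gives OUT[B6] (row B6 above).

Answer: {a: 4, b: 2, c: ⊤, d: 2, e: ⊤, f: ⊤}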